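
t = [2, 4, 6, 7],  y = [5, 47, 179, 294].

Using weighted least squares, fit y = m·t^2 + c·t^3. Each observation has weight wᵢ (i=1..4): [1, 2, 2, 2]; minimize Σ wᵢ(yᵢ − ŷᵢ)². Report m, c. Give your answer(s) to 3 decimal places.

m = -1.127, c = 1.018

Entries of AᵀWA: Σwᵢ·t^2·t^2 = 7922, Σwᵢ·t^2·t^3 = 51246, Σwᵢ·t^3·t^3 = 336866.
Moment sums: Σwᵢ·t^2·y = 43224, Σwᵢ·t^3·y = 285068.
Determinant 7922·336866 − 51246² = 42499936.
m = (43224·336866 − 51246·285068)/42499936 = -5987343/5312492; c = (7922·285068 − 51246·43224)/42499936 = 5406449/5312492.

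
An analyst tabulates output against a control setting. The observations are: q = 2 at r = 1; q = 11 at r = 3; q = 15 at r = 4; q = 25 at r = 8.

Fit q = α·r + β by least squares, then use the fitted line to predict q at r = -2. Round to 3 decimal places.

q̂ = -5.904

The normal system MᵀM·[α, β]ᵀ = Mᵀq is [[90, 16]; [16, 4]]·[α, β]ᵀ = [295, 53]ᵀ.
Determinant 90·4 − 16² = 104.
α = (295·4 − 16·53)/104 = 83/26; β = (90·53 − 16·295)/104 = 25/52.
At r = -2: q̂ = (83/26)·(-2) + (25/52)·(1) = -307/52.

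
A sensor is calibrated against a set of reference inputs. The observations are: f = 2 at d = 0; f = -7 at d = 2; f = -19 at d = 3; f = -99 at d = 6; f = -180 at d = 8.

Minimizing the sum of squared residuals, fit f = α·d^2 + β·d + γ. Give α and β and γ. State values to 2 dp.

α = -3.07, β = 1.77, γ = 2.17

Forming MᵀM = [[5489, 763, 113]; [763, 113, 19]; [113, 19, 5]] and Mᵀf = [-15283, -2105, -303]ᵀ gives MᵀM·[α, β, γ]ᵀ = Mᵀf.
Row-reducing yields α = -452/147, β = 260/147, γ = 319/147.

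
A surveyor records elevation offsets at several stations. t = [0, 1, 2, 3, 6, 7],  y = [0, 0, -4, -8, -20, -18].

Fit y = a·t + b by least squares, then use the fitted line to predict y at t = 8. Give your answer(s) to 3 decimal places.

ŷ = -23.227

MᵀM·[a, b]ᵀ = Mᵀy reads: 99·a + 19·b = -278;  19·a + 6·b = -50.
(Σt·t = 99, Σt = 19, Σ1 = 6, Σt·y = -278, Σy = -50.)
det = 99·6 − 19² = 233.
a = ((-278)·6 − 19·(-50))/233 = -718/233; b = (99·(-50) − 19·(-278))/233 = 332/233.
At t = 8: ŷ = (-718/233)·(8) + (332/233)·(1) = -5412/233.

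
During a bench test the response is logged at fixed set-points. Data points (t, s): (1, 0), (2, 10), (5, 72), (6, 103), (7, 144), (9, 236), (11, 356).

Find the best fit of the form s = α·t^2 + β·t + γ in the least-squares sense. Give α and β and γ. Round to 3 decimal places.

α = 2.954, β = 0.049, γ = -2.500

Setting ∂/∂α … = 0 gives: 25541·α + 2753·β + 317·γ = 74796;  2753·α + 317·β + 41·γ = 8046;  317·α + 41·β + 7·γ = 921.
Row-reducing yields α = 97109/32872, β = 1627/32872, γ = -20541/8218.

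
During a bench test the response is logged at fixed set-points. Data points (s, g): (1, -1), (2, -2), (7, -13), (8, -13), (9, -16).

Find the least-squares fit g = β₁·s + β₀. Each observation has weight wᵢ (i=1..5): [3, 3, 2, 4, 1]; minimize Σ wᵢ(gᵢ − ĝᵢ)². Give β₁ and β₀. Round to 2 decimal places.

From the data, Σwᵢ·s·s = 450, Σwᵢ·s = 64, Σwᵢ·1 = 13.
Moment sums: Σwᵢ·s·g = -757, Σwᵢ·g = -103.
So XᵀWX·[β₁, β₀]ᵀ = XᵀWg: [[450, 64]; [64, 13]]·[β₁, β₀]ᵀ = [-757, -103]ᵀ.
Δ = 450·13 − 64² = 1754.
β₁ = ((-757)·13 − 64·(-103))/1754 = -3249/1754; β₀ = (450·(-103) − 64·(-757))/1754 = 1049/877.

β₁ = -1.85, β₀ = 1.20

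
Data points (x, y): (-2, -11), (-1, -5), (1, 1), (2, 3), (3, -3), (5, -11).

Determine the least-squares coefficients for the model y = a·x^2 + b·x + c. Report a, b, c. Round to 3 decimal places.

With design matrix M, MᵀM = [[740, 152, 44]; [152, 44, 8]; [44, 8, 6]] and Mᵀy = [-338, -30, -26]ᵀ.
Row-reducing yields a = -401/390, b = 5887/1950, c = -266/325.

a = -1.028, b = 3.019, c = -0.818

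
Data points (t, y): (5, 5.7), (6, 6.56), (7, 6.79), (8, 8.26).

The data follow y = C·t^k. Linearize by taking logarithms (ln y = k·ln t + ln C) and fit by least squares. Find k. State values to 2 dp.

Let Y = ln y. Fitting Y = k·ln t + ln C by least squares:
Σln t = 7.4265, Σ(ln t)² = 13.9113, Σln y = 7.6483, Σln t·ln y = 14.2893.
Equations: 13.9113·k + 7.4265·ln C = 14.2893;  7.4265·k + 4·ln C = 7.6483.
Δ = 13.9113·4 − (7.4265)² = 0.4917; k = (14.2893·4 − 7.4265·7.6483)/0.4917 = 0.72527, ln C = (13.9113·7.6483 − 7.4265·14.2893)/0.4917 = 0.56553.

k = 0.73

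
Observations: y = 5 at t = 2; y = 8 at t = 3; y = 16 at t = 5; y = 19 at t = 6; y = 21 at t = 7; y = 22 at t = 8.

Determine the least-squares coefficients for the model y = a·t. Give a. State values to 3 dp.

The normal system MᵀM·[a]ᵀ = Mᵀy is [[187]]·[a]ᵀ = [551]ᵀ.
Hence a = 551 / 187 ≈ 2.94652.

a = 2.947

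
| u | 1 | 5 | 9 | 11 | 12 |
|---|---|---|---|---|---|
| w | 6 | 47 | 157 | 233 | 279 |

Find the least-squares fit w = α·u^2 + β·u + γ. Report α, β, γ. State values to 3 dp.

Forming XᵀX = [[42564, 3914, 372]; [3914, 372, 38]; [372, 38, 5]] and Xᵀw = [82267, 7565, 722]ᵀ gives XᵀX·[α, β, γ]ᵀ = Xᵀw.
Inverting the 3×3 Gram matrix, [α, β, γ]ᵀ = [22543/11054, -239333/143702, 382955/71851]ᵀ.

α = 2.039, β = -1.665, γ = 5.330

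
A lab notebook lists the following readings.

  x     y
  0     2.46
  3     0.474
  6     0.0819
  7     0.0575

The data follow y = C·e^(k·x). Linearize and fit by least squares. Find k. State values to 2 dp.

Linearized form: ln y = k·x + ln C. From the 4 transformed points,
Σx = 16.0000, Σ(x)² = 94.0000, Σln y = -5.2046, Σx·ln y = -37.2450.
Normal system: [[94.0000, 16.0000]; [16.0000, 4]]·[k, ln C]ᵀ = [-37.2450, -5.2046]ᵀ.
Δ = 94.0000·4 − (16.0000)² = 120.0000; k = (-37.2450·4 − 16.0000·-5.2046)/120.0000 = -0.54755, ln C = (94.0000·-5.2046 − 16.0000·-37.2450)/120.0000 = 0.88905.

k = -0.55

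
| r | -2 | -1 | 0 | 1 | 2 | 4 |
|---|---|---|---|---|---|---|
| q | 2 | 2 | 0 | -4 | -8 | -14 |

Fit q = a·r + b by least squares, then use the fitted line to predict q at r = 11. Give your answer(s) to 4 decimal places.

q̂ = -33.4857

Forming MᵀM = [[26, 4]; [4, 6]] and Mᵀq = [-82, -22]ᵀ gives MᵀM·[a, b]ᵀ = Mᵀq.
Determinant 26·6 − 4² = 140.
a = ((-82)·6 − 4·(-22))/140 = -101/35; b = (26·(-22) − 4·(-82))/140 = -61/35.
At r = 11: q̂ = (-101/35)·(11) + (-61/35)·(1) = -1172/35.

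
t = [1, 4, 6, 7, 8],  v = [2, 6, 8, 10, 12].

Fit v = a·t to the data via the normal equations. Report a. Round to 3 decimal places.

Compute the Gram sums: Σt·t = 166.
Right-hand side: Σt·v = 240.
MᵀM·[a]ᵀ = Mᵀv becomes [[166]]·[a]ᵀ = [240]ᵀ.
Hence a = 240 / 166 ≈ 1.44578.

a = 1.446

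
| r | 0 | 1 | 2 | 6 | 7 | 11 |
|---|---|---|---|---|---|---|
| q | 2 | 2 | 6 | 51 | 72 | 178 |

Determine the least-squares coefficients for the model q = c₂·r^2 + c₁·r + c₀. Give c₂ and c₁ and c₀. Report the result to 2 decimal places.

c₂ = 1.54, c₁ = -0.86, c₀ = 1.65

The normal equations are: 18355·c₂ + 1899·c₁ + 211·c₀ = 26928;  1899·c₂ + 211·c₁ + 27·c₀ = 2782;  211·c₂ + 27·c₁ + 6·c₀ = 311.
Inverting the 3×3 Gram matrix, [c₂, c₁, c₀]ᵀ = [355577/231352, -198617/231352, 47633/28919]ᵀ.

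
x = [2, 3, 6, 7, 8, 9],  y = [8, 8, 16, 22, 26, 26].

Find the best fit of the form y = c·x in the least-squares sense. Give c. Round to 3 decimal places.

From the data, Σx·x = 243.
For Aᵀy: Σx·y = 732.
Normal equations: [[243]]·[c]ᵀ = [732]ᵀ.
Hence c = 732 / 243 ≈ 3.01235.

c = 3.012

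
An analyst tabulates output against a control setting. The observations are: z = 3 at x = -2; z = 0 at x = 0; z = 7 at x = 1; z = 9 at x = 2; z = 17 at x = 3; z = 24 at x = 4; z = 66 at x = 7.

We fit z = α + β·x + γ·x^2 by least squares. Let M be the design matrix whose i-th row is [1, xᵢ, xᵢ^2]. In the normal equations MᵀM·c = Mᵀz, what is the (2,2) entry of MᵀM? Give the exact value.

83

Row 2 ↔ basis x, column 2 ↔ basis x, so (MᵀM)_{2,2} = Σᵢ (x)·(x) = (-2)·(-2) + (0)·(0) + (1)·(1) + (2)·(2) + (3)·(3) + (4)·(4) + (7)·(7) = 83.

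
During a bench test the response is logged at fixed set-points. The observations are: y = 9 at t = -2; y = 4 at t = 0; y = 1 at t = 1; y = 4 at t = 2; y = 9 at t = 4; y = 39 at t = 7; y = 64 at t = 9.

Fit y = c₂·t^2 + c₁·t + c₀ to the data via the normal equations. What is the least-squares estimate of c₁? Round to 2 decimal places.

c₁ = -1.65

Compute the Gram sums: Σt^2·t^2 = 9251, Σt^2·t = 1137, Σt^2 = 155, Σt·t = 155, Σt = 21, Σ1 = 7.
Moment sums: Σt^2·y = 7292, Σt·y = 876, Σy = 130.
Normal equations: [[9251, 1137, 155]; [1137, 155, 21]; [155, 21, 7]]·[c₂, c₁, c₀]ᵀ = [7292, 876, 130]ᵀ.
Solving the 3×3 system (Gaussian elimination) gives c₂ = 69513/73282, c₁ = -120627/73282, c₀ = 91808/36641.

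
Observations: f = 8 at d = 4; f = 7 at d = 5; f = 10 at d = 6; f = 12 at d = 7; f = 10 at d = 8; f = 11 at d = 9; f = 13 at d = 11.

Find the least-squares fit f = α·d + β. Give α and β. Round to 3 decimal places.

AᵀA·[α, β]ᵀ = Aᵀf reads: 392·α + 50·β = 533;  50·α + 7·β = 71.
(Σd·d = 392, Σd = 50, Σ1 = 7, Σd·f = 533, Σf = 71.)
det = 392·7 − 50² = 244.
α = (533·7 − 50·71)/244 = 181/244; β = (392·71 − 50·533)/244 = 591/122.

α = 0.742, β = 4.844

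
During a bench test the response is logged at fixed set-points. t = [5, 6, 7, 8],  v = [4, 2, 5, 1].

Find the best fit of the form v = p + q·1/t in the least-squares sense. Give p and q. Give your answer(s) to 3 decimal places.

Entries of AᵀA: Σ1 = 4, Σ1/t = 533/840, Σ1/t·1/t = 73249/705600.
Moment sums: Σv = 12, Σ1/t·v = 1657/840.
AᵀA·[p, q]ᵀ = Aᵀv becomes [[4, 533/840]; [533/840, 73249/705600]]·[p, q]ᵀ = [12, 1657/840]ᵀ.
Eliminating q: (73249/705600)·(row 1) − (533/840)·(row 2) gives (2969/235200)·p = (73249/705600)·12 − (533/840)·(1657/840) = -599/100800, so p = -4193/8907.
Then q = ((1657/840) − (533/840)·(-4193/8907))/(73249/705600) = 64960/2969.

p = -0.471, q = 21.879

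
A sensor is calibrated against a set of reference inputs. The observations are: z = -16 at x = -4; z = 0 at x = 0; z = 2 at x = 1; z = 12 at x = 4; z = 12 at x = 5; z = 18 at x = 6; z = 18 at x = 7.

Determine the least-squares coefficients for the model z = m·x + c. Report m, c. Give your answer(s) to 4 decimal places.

Forming AᵀA = [[143, 19]; [19, 7]] and Aᵀz = [408, 46]ᵀ gives AᵀA·[m, c]ᵀ = Aᵀz.
Eliminating c: 7·(row 1) − 19·(row 2) gives 640·m = 7·408 − 19·46 = 1982, so m = 991/320.
Then c = (46 − 19·(991/320))/7 = -587/320.

m = 3.0969, c = -1.8344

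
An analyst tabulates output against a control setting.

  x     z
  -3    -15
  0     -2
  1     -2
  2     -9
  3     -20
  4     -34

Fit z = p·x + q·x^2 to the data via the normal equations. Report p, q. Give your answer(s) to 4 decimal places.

Normal-equation sums: Σx·x = 39, Σx·x^2 = 73, Σx^2·x^2 = 435.
Moment sums: Σx·z = -171, Σx^2·z = -897.
Normal equations: [[39, 73]; [73, 435]]·[p, q]ᵀ = [-171, -897]ᵀ.
Eliminating q: 435·(row 1) − 73·(row 2) gives 11636·p = 435·(-171) − 73·(-897) = -8904, so p = -2226/2909.
Then q = ((-897) − 73·(-2226/2909))/435 = -5625/2909.

p = -0.7652, q = -1.9337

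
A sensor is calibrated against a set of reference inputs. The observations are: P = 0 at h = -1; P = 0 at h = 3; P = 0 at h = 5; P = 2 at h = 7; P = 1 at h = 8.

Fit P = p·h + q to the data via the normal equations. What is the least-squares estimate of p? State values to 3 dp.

p = 0.172

XᵀX·[p, q]ᵀ = XᵀP reads: 148·p + 22·q = 22;  22·p + 5·q = 3.
Eliminating q: 5·(row 1) − 22·(row 2) gives 256·p = 5·22 − 22·3 = 44, so p = 11/64.
Then q = (3 − 22·(11/64))/5 = -5/32.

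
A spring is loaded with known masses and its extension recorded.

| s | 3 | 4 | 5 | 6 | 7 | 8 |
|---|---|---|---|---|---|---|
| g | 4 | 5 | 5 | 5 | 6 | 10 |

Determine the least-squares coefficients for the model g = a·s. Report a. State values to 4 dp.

a = 1.0503

Normal-equation sums: Σs·s = 199.
Moment sums: Σs·g = 209.
So XᵀX·[a]ᵀ = Xᵀg: [[199]]·[a]ᵀ = [209]ᵀ.
Hence a = 209 / 199 ≈ 1.05025.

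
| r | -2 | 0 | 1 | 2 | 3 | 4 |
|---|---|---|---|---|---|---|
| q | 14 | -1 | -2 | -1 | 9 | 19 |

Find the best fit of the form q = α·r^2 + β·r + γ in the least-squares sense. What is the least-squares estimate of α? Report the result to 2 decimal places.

α = 2.13

The normal system AᵀA·[α, β, γ]ᵀ = Aᵀq is [[370, 92, 34]; [92, 34, 8]; [34, 8, 6]]·[α, β, γ]ᵀ = [435, 71, 38]ᵀ.
Row-reducing yields α = 179/84, β = -356/105, γ = -171/140.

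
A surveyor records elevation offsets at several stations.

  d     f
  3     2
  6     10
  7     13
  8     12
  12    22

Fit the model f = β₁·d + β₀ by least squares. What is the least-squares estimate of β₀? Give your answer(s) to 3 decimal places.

Setting ∂/∂β₁ … = 0 gives: 302·β₁ + 36·β₀ = 517;  36·β₁ + 5·β₀ = 59.
(Σd·d = 302, Σd = 36, Σ1 = 5, Σd·f = 517, Σf = 59.)
Eliminating β₀: 5·(row 1) − 36·(row 2) gives 214·β₁ = 5·517 − 36·59 = 461, so β₁ = 461/214.
Then β₀ = (59 − 36·(461/214))/5 = -397/107.

β₀ = -3.710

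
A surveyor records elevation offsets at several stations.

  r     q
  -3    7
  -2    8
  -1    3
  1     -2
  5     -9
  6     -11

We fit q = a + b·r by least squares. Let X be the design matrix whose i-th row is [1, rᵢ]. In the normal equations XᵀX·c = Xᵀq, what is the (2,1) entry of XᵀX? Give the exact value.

6

Row 2 ↔ basis r, column 1 ↔ basis 1, so (XᵀX)_{2,1} = Σᵢ r = (-3)·(1) + (-2)·(1) + (-1)·(1) + (1)·(1) + (5)·(1) + (6)·(1) = 6.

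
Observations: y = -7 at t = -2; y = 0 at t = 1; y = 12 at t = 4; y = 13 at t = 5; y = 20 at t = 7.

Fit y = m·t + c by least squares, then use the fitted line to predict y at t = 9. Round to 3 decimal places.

ŷ = 25.960

Setting ∂/∂m … = 0 gives: 95·m + 15·c = 267;  15·m + 5·c = 38.
(Σt·t = 95, Σt = 15, Σ1 = 5, Σt·y = 267, Σy = 38.)
Determinant 95·5 − 15² = 250.
m = (267·5 − 15·38)/250 = 153/50; c = (95·38 − 15·267)/250 = -79/50.
At t = 9: ŷ = (153/50)·(9) + (-79/50)·(1) = 649/25.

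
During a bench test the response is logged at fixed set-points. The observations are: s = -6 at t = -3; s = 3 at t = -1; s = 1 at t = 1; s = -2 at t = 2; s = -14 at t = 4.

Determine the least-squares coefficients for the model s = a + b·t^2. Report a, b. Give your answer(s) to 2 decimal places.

The normal system MᵀM·[a, b]ᵀ = Mᵀs is [[5, 31]; [31, 355]]·[a, b]ᵀ = [-18, -282]ᵀ.
det = 5·355 − 31² = 814.
a = ((-18)·355 − 31·(-282))/814 = 1176/407; b = (5·(-282) − 31·(-18))/814 = -426/407.

a = 2.89, b = -1.05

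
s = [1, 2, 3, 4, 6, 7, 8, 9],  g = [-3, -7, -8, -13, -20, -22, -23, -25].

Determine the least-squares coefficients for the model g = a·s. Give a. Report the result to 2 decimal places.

a = -2.98

Forming AᵀA = [[260]] and Aᵀg = [-776]ᵀ gives AᵀA·[a]ᵀ = Aᵀg.
a = (-776)/260 = -2.98462.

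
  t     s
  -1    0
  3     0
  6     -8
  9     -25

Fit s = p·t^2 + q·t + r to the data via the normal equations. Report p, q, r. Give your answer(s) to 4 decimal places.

p = -0.4307, q = 0.9678, r = 1.3114

Compute the Gram sums: Σt^2·t^2 = 7939, Σt^2·t = 971, Σt^2 = 127, Σt·t = 127, Σt = 17, Σ1 = 4.
Right-hand side: Σt^2·s = -2313, Σt·s = -273, Σs = -33.
So AᵀA·[p, q, r]ᵀ = Aᵀs: [[7939, 971, 127]; [971, 127, 17]; [127, 17, 4]]·[p, q, r]ᵀ = [-2313, -273, -33]ᵀ.
Inverting the 3×3 Gram matrix, [p, q, r]ᵀ = [-668/1551, 1501/1551, 678/517]ᵀ.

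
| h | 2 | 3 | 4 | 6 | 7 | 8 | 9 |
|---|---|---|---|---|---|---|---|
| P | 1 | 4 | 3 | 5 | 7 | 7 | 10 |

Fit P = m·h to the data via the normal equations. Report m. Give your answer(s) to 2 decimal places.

Sums needed: Σh·h = 259.
For MᵀP: Σh·P = 251.
So MᵀM·[m]ᵀ = MᵀP: [[259]]·[m]ᵀ = [251]ᵀ.
m = 251/259 = 0.969112.

m = 0.97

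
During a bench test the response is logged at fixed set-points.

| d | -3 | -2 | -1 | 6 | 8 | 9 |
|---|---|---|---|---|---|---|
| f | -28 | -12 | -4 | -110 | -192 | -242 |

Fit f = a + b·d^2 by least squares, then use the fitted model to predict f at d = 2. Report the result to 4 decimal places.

XᵀX·[a, b]ᵀ = Xᵀf reads: 6·a + 195·b = -588;  195·a + 12051·b = -36154.
(Σ1 = 6, Σd^2 = 195, Σd^2·d^2 = 12051, Σf = -588, Σd^2·f = -36154.)
Determinant 6·12051 − 195² = 34281.
a = ((-588)·12051 − 195·(-36154))/34281 = -922/879; b = (6·(-36154) − 195·(-588))/34281 = -34088/11427.
At d = 2: f̂ = (-922/879)·(1) + (-34088/11427)·(4) = -49446/3809.

f̂ = -12.9814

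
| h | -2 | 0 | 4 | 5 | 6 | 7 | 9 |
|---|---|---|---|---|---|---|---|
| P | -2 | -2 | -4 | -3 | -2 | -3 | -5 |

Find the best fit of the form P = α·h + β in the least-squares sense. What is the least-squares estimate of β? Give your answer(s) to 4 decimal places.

Sums needed: Σh·h = 211, Σh = 29, Σ1 = 7.
Moment sums: Σh·P = -105, ΣP = -21.
So XᵀX·[α, β]ᵀ = XᵀP: [[211, 29]; [29, 7]]·[α, β]ᵀ = [-105, -21]ᵀ.
Determinant 211·7 − 29² = 636.
α = ((-105)·7 − 29·(-21))/636 = -21/106; β = (211·(-21) − 29·(-105))/636 = -231/106.

β = -2.1792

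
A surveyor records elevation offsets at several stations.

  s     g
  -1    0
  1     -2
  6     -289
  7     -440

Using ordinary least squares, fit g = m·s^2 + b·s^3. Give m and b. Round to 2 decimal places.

XᵀX·[m, b]ᵀ = Xᵀg reads: 3699·m + 24583·b = -31966;  24583·m + 164307·b = -213346.
(Σs^2·s^2 = 3699, Σs^2·s^3 = 24583, Σs^3·s^3 = 164307, Σs^2·g = -31966, Σs^3·g = -213346.)
Δ = 3699·164307 − 24583² = 3447704.
m = ((-31966)·164307 − 24583·(-213346))/3447704 = -145247/66302; b = (3699·(-213346) − 24583·(-31966))/3447704 = -836669/861926.

m = -2.19, b = -0.97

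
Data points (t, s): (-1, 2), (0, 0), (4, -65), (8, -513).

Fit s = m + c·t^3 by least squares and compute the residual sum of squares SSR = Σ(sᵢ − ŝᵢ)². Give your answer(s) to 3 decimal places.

Entries of AᵀA: Σ1 = 4, Σt^3 = 575, Σt^3·t^3 = 266241.
And Σs = -576, Σt^3·s = -266818.
So AᵀA·[m, c]ᵀ = Aᵀs: [[4, 575]; [575, 266241]]·[m, c]ᵀ = [-576, -266818]ᵀ.
Determinant 4·266241 − 575² = 734339.
m = ((-576)·266241 − 575·(-266818))/734339 = 65534/734339; c = (4·(-266818) − 575·(-576))/734339 = -736072/734339.
Residuals: 667072/734339, -65534/734339, -688961/734339, 87423/734339; SSR = 1268610/734339.

SSR = 1.728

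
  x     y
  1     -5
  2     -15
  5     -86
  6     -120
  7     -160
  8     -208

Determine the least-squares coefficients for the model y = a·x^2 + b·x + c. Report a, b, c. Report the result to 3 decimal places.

With design matrix M, MᵀM = [[8435, 1205, 179]; [1205, 179, 29]; [179, 29, 6]] and Mᵀy = [-27687, -3969, -594]ᵀ.
Inverting the 3×3 Gram matrix, [a, b, c]ᵀ = [-3469/1174, -2837/1174, 489/587]ᵀ.

a = -2.955, b = -2.417, c = 0.833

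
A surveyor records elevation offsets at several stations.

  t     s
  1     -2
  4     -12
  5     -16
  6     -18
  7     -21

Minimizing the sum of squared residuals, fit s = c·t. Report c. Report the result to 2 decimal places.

c = -3.03

Normal-equation sums: Σt·t = 127.
And Σt·s = -385.
So XᵀX·[c]ᵀ = Xᵀs: [[127]]·[c]ᵀ = [-385]ᵀ.
Hence c = -385 / 127 ≈ -3.0315.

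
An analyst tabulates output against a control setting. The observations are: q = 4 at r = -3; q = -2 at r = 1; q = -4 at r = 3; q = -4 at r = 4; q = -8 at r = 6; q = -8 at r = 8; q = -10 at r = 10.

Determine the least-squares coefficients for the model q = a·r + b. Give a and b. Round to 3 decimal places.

The normal system XᵀX·[a, b]ᵀ = Xᵀq is [[235, 29]; [29, 7]]·[a, b]ᵀ = [-254, -32]ᵀ.
Eliminating b: 7·(row 1) − 29·(row 2) gives 804·a = 7·(-254) − 29·(-32) = -850, so a = -425/402.
Then b = ((-32) − 29·(-425/402))/7 = -77/402.

a = -1.057, b = -0.192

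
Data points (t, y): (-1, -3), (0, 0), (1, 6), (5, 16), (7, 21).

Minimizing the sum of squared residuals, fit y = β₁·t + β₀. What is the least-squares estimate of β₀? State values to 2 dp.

MᵀM·[β₁, β₀]ᵀ = Mᵀy reads: 76·β₁ + 12·β₀ = 236;  12·β₁ + 5·β₀ = 40.
(Σt·t = 76, Σt = 12, Σ1 = 5, Σt·y = 236, Σy = 40.)
Eliminating β₀: 5·(row 1) − 12·(row 2) gives 236·β₁ = 5·236 − 12·40 = 700, so β₁ = 175/59.
Then β₀ = (40 − 12·(175/59))/5 = 52/59.

β₀ = 0.88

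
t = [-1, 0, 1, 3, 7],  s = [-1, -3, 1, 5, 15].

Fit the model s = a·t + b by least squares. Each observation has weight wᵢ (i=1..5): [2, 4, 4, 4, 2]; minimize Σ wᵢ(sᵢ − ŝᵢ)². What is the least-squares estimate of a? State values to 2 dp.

MᵀWM·[a, b]ᵀ = MᵀWs reads: 140·a + 28·b = 276;  28·a + 16·b = 40.
(Σwᵢ·t·t = 140, Σwᵢ·t = 28, Σwᵢ·1 = 16, Σwᵢ·t·s = 276, Σwᵢ·s = 40.)
Determinant 140·16 − 28² = 1456.
a = (276·16 − 28·40)/1456 = 206/91; b = (140·40 − 28·276)/1456 = -19/13.

a = 2.26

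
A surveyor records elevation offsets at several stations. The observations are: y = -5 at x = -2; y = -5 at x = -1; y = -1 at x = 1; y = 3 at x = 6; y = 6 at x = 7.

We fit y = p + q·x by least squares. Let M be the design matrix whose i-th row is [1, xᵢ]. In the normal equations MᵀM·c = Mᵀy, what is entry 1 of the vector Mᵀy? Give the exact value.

Entry 1 ↔ basis 1, so (Mᵀy)_{1} = Σᵢ yᵢ = (1)·(-5) + (1)·(-5) + (1)·(-1) + (1)·(3) + (1)·(6) = -2.

-2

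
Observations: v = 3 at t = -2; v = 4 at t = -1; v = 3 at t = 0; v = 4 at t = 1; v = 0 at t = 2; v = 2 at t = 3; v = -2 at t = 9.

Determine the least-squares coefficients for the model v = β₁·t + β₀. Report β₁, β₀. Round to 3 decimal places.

Compute the Gram sums: Σt·t = 100, Σt = 12, Σ1 = 7.
Right-hand side: Σt·v = -18, Σv = 14.
So AᵀA·[β₁, β₀]ᵀ = Aᵀv: [[100, 12]; [12, 7]]·[β₁, β₀]ᵀ = [-18, 14]ᵀ.
Eliminating β₀: 7·(row 1) − 12·(row 2) gives 556·β₁ = 7·(-18) − 12·14 = -294, so β₁ = -147/278.
Then β₀ = (14 − 12·(-147/278))/7 = 404/139.

β₁ = -0.529, β₀ = 2.906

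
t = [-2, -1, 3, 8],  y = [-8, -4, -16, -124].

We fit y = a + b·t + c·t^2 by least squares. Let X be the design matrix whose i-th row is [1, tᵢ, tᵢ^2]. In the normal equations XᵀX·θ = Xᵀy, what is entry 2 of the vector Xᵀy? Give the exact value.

-1020

Entry 2 ↔ basis t, so (Xᵀy)_{2} = Σᵢ (t)·yᵢ = (-2)·(-8) + (-1)·(-4) + (3)·(-16) + (8)·(-124) = -1020.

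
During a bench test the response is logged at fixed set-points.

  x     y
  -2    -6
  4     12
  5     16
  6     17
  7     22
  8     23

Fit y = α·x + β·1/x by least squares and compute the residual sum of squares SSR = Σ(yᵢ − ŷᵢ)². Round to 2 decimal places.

The normal equations are: 194·α + 6·β = 580;  6·α + (293749/705600)·β = 15163/840.
Δ = 194·(293749/705600) − 6² = 15792853/352800.
α = (580·(293749/705600) − 6·(15163/840))/(15792853/352800) = 46976450/15792853; β = (194·(15163/840) − 6·580)/(15792853/352800) = 7737240/15792853.
Residuals: 3064402/15792853, -325874/15792853, 16255950/15792853, -14669739/15792853, 17502296/15792853, -13543136/15792853; SSR = 61971121/15792853.

SSR = 3.92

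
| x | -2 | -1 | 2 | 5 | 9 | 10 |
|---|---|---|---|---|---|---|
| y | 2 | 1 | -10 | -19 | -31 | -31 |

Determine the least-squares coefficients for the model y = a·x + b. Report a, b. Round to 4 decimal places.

a = -2.9304, b = -3.4336

AᵀA·[a, b]ᵀ = Aᵀy reads: 215·a + 23·b = -709;  23·a + 6·b = -88.
(Σx·x = 215, Σx = 23, Σ1 = 6, Σx·y = -709, Σy = -88.)
Determinant 215·6 − 23² = 761.
a = ((-709)·6 − 23·(-88))/761 = -2230/761; b = (215·(-88) − 23·(-709))/761 = -2613/761.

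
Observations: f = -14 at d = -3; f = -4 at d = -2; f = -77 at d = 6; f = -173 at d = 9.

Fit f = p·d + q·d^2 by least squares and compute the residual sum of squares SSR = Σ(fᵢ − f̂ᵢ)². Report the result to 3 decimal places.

Entries of XᵀX: Σd·d = 130, Σd·d^2 = 910, Σd^2·d^2 = 7954.
For Xᵀf: Σd·f = -1969, Σd^2·f = -16927.
Normal equations: [[130, 910]; [910, 7954]]·[p, q]ᵀ = [-1969, -16927]ᵀ.
Eliminating q: 7954·(row 1) − 910·(row 2) gives 205920·p = 7954·(-1969) − 910·(-16927) = -257856, so p = -2686/2145.
Then q = ((-16927) − 910·(-2686/2145))/7954 = -131/66.
Residuals: 153/1430, 1026/715, 1407/715, -1369/1430; SSR = 9809/1430.

SSR = 6.859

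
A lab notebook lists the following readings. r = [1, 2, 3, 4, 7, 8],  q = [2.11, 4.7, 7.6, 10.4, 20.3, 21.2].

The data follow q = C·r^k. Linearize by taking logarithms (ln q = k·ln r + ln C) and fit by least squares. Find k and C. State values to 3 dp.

k = 1.131, C = 2.146

With ln qᵢ as the transformed response and ln rᵢ as the regressor:
AᵀA = [[11.7199, 7.2034]; [7.2034, 6]], rhs = [18.7563, 12.7288]ᵀ  (here Σln r = 7.2034, Σ(ln r)² = 11.7199, Σln q = 12.7288, Σln r·ln q = 18.7563).
Slope k = (n·Σln r·ln q − Σln r·Σln q)/(n·Σ(ln r)² − (Σln r)²) = (6·18.7563 − 7.2034·12.7288)/18.4301 = 1.13113; ln C = (Σln q − k·Σln r)/n = 0.76347, so C = exp(0.76347) = 2.14572.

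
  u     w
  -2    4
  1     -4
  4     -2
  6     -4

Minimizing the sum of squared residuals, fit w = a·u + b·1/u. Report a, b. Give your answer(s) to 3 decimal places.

Entries of AᵀA: Σu·u = 57, Σu·1/u = 4, Σ1/u·1/u = 193/144.
For Aᵀw: Σu·w = -44, Σ1/u·w = -43/6.
Eliminating b: (193/144)·(row 1) − 4·(row 2) gives (2899/48)·a = (193/144)·(-44) − 4·(-43/6) = -1091/36, so a = -4364/8697.
Then b = ((-43/6) − 4·(-4364/8697))/(193/144) = -11160/2899.

a = -0.502, b = -3.850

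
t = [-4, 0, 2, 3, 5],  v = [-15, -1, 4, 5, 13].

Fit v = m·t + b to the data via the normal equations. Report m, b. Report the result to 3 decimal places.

Entries of AᵀA: Σt·t = 54, Σt = 6, Σ1 = 5.
For Aᵀv: Σt·v = 148, Σv = 6.
Normal equations: [[54, 6]; [6, 5]]·[m, b]ᵀ = [148, 6]ᵀ.
det = 54·5 − 6² = 234.
m = (148·5 − 6·6)/234 = 352/117; b = (54·6 − 6·148)/234 = -94/39.

m = 3.009, b = -2.410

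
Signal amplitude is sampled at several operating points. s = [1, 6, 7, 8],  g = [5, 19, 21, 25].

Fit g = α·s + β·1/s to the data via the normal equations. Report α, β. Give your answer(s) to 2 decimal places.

α = 3.05, β = 1.95

From the data, Σs·s = 150, Σs·1/s = 4, Σ1/s·1/s = 30025/28224.
Moment sums: Σs·g = 466, Σ1/s·g = 343/24.
So MᵀM·[α, β]ᵀ = Mᵀg: [[150, 4]; [4, 30025/28224]]·[α, β]ᵀ = [466, 343/24]ᵀ.
Δ = 150·(30025/28224) − 4² = 675361/4704.
α = (466·(30025/28224) − 4·(343/24))/(675361/4704) = 6189089/2026083; β = (150·(343/24) − 4·466)/(675361/4704) = 1315944/675361.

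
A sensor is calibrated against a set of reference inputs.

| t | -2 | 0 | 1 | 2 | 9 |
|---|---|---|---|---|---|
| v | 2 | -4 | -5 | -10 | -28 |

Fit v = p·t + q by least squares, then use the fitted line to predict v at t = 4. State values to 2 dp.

v̂ = -14.46

The normal equations are: 90·p + 10·q = -281;  10·p + 5·q = -45.
det = 90·5 − 10² = 350.
p = ((-281)·5 − 10·(-45))/350 = -191/70; q = (90·(-45) − 10·(-281))/350 = -124/35.
At t = 4: v̂ = (-191/70)·(4) + (-124/35)·(1) = -506/35.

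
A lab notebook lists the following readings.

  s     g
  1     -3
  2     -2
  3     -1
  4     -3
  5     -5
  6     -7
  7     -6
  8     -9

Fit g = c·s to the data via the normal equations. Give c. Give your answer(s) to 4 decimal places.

c = -0.9951

From the data, Σs·s = 204.
Moment sums: Σs·g = -203.
c = (-203)/204 = -0.995098.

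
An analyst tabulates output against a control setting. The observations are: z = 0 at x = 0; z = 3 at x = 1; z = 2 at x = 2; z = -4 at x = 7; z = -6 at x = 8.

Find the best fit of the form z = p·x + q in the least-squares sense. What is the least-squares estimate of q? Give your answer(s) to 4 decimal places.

q = 2.4511

With design matrix A, AᵀA = [[118, 18]; [18, 5]] and Aᵀz = [-69, -5]ᵀ.
Determinant 118·5 − 18² = 266.
p = ((-69)·5 − 18·(-5))/266 = -255/266; q = (118·(-5) − 18·(-69))/266 = 326/133.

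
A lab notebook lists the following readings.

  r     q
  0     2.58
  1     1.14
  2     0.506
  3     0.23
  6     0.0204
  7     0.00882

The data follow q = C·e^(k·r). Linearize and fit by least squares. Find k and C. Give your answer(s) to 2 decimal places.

k = -0.81, C = 2.57

With ln qᵢ as the transformed response and rᵢ as the regressor:
Σr = 19.0000, Σ(r)² = 99.0000, Σln q = -9.6950, Σr·ln q = -62.1089.
Normal system: [[99.0000, 19.0000]; [19.0000, 6]]·[k, ln C]ᵀ = [-62.1089, -9.6950]ᵀ.
Solving (det = 233.0000): k = -0.80879, ln C = 0.94533, so C = exp(0.94533) = 2.57365.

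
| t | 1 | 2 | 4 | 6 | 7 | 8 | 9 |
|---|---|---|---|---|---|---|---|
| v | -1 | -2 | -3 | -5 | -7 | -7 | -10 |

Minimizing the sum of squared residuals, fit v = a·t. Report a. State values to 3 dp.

a = -0.964

From the data, Σt·t = 251.
For Aᵀv: Σt·v = -242.
AᵀA·[a]ᵀ = Aᵀv becomes [[251]]·[a]ᵀ = [-242]ᵀ.
a = (-242)/251 = -0.964143.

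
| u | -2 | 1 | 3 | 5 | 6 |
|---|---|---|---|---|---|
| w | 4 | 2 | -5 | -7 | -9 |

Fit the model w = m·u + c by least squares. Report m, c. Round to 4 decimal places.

The normal equations are: 75·m + 13·c = -110;  13·m + 5·c = -15.
(Σu·u = 75, Σu = 13, Σ1 = 5, Σu·w = -110, Σw = -15.)
Determinant 75·5 − 13² = 206.
m = ((-110)·5 − 13·(-15))/206 = -355/206; c = (75·(-15) − 13·(-110))/206 = 305/206.

m = -1.7233, c = 1.4806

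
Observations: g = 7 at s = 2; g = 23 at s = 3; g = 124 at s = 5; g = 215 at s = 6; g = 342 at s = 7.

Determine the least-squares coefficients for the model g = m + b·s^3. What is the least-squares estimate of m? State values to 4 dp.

Sums needed: Σ1 = 5, Σs^3 = 719, Σs^3·s^3 = 180723.
And Σg = 711, Σs^3·g = 179923.
So XᵀX·[m, b]ᵀ = Xᵀg: [[5, 719]; [719, 180723]]·[m, b]ᵀ = [711, 179923]ᵀ.
Determinant 5·180723 − 719² = 386654.
m = (711·180723 − 719·179923)/386654 = -435292/193327; b = (5·179923 − 719·711)/386654 = 194203/193327.

m = -2.2516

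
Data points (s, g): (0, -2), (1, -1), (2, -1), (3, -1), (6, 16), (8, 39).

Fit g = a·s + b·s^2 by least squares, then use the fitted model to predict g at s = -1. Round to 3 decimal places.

ĝ = 4.051

XᵀX·[a, b]ᵀ = Xᵀg reads: 114·a + 764·b = 402;  764·a + 5490·b = 3058.
Δ = 114·5490 − 764² = 42164.
a = (402·5490 − 764·3058)/42164 = -32333/10541; b = (114·3058 − 764·402)/42164 = 10371/10541.
At s = -1: ĝ = (-32333/10541)·(-1) + (10371/10541)·(1) = 42704/10541.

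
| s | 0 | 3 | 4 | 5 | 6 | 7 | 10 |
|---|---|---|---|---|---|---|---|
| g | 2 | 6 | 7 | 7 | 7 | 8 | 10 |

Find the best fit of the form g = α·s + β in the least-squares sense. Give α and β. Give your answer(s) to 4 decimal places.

α = 0.7333, β = 3.0476

Compute the Gram sums: Σs·s = 235, Σs = 35, Σ1 = 7.
And Σs·g = 279, Σg = 47.
Eliminating β: 7·(row 1) − 35·(row 2) gives 420·α = 7·279 − 35·47 = 308, so α = 11/15.
Then β = (47 − 35·(11/15))/7 = 64/21.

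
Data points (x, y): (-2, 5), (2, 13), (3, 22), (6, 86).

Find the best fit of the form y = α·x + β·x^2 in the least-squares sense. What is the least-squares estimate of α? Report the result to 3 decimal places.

Sums needed: Σx·x = 53, Σx·x^2 = 243, Σx^2·x^2 = 1409.
Right-hand side: Σx·y = 598, Σx^2·y = 3366.
Normal equations: [[53, 243]; [243, 1409]]·[α, β]ᵀ = [598, 3366]ᵀ.
Eliminating β: 1409·(row 1) − 243·(row 2) gives 15628·α = 1409·598 − 243·3366 = 24644, so α = 6161/3907.
Then β = (3366 − 243·(6161/3907))/1409 = 8271/3907.

α = 1.577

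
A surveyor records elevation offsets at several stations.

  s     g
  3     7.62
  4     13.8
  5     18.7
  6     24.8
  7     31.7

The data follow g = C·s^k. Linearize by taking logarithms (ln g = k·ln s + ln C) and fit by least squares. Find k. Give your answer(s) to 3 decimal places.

Linearized form: ln g = k·ln s + ln C. From the 5 transformed points,
Σln s = 7.8320, Σ(ln s)² = 12.7160, Σln g = 14.2511, Σln s·ln g = 23.0616.
Equations: 12.7160·k + 7.8320·ln C = 23.0616;  7.8320·k + 5·ln C = 14.2511.
Solving (det = 2.2397): k = 1.64894, ln C = 0.26733.

k = 1.649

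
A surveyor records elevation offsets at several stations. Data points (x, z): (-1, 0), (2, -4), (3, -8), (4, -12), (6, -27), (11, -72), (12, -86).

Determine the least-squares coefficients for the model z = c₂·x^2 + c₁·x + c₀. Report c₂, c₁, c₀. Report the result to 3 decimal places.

From the data, Σx^2·x^2 = 37027, Σx^2·x = 3373, Σx^2 = 331, Σx·x = 331, Σx = 37, Σ1 = 7.
Right-hand side: Σx^2·z = -22348, Σx·z = -2066, Σz = -209.
AᵀA·[c₂, c₁, c₀]ᵀ = Aᵀz becomes [[37027, 3373, 331]; [3373, 331, 37]; [331, 37, 7]]·[c₂, c₁, c₀]ᵀ = [-22348, -2066, -209]ᵀ.
Solving the 3×3 system (Gaussian elimination) gives c₂ = -18605/37818, c₁ = -90823/75636, c₀ = -18709/75636.

c₂ = -0.492, c₁ = -1.201, c₀ = -0.247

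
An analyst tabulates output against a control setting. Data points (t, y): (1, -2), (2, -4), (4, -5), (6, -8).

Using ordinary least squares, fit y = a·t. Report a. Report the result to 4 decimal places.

Normal-equation sums: Σt·t = 57.
For Xᵀy: Σt·y = -78.
Normal equations: [[57]]·[a]ᵀ = [-78]ᵀ.
Hence a = -78 / 57 ≈ -1.36842.

a = -1.3684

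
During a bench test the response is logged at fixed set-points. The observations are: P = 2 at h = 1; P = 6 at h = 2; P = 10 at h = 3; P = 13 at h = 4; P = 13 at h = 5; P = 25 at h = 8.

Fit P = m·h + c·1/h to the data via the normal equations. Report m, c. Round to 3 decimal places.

m = 3.072, c = -0.759

With design matrix M, MᵀM = [[119, 6]; [6, 21301/14400]] and MᵀP = [361, 2077/120]ᵀ.
Determinant 119·(21301/14400) − 6² = 2016419/14400.
m = (361·(21301/14400) − 6·(2077/120))/(2016419/14400) = 6194221/2016419; c = (119·(2077/120) − 6·361)/(2016419/14400) = -1530840/2016419.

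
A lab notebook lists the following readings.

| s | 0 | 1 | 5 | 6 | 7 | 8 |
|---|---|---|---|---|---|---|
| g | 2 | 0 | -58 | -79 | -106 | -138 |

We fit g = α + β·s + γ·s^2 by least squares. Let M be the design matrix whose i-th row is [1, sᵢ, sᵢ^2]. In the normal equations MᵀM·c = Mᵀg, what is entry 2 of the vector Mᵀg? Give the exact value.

Entry 2 ↔ basis s, so (Mᵀg)_{2} = Σᵢ (s)·gᵢ = (0)·(2) + (1)·(0) + (5)·(-58) + (6)·(-79) + (7)·(-106) + (8)·(-138) = -2610.

-2610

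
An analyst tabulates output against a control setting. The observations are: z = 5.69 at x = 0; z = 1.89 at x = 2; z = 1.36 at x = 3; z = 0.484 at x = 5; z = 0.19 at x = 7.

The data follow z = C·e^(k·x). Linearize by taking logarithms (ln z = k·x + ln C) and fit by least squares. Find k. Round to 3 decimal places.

k = -0.482

With ln zᵢ as the transformed response and xᵢ as the regressor:
XᵀX = [[87.0000, 17.0000]; [17.0000, 5]], rhs = [-13.0579, 0.2964]ᵀ  (here Σx = 17.0000, Σ(x)² = 87.0000, Σln z = 0.2964, Σx·ln z = -13.0579).
Solving (det = 146.0000): k = -0.48170, ln C = 1.69704.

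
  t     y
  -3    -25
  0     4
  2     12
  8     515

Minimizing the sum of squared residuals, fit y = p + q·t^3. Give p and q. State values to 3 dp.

p = 3.304, q = 1.000

Setting ∂/∂p … = 0 gives: 4·p + 493·q = 506;  493·p + 262937·q = 264451.
(Σ1 = 4, Σt^3 = 493, Σt^3·t^3 = 262937, Σy = 506, Σt^3·y = 264451.)
Eliminating q: 262937·(row 1) − 493·(row 2) gives 808699·p = 262937·506 − 493·264451 = 2671779, so p = 2671779/808699.
Then q = (264451 − 493·(2671779/808699))/262937 = 808346/808699.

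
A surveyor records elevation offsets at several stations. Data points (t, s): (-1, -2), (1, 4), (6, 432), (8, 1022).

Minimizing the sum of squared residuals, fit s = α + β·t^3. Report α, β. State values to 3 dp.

α = 1.055, β = 1.994

With design matrix A, AᵀA = [[4, 728]; [728, 308802]] and Aᵀs = [1456, 616582]ᵀ.
Eliminating β: 308802·(row 1) − 728·(row 2) gives 705224·α = 308802·1456 − 728·616582 = 744016, so α = 7154/6781.
Then β = (616582 − 728·(7154/6781))/308802 = 175795/88153.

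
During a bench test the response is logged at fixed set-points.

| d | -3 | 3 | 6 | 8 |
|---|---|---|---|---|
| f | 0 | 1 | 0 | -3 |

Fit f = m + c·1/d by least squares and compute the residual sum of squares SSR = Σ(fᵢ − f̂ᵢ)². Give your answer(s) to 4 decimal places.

AᵀA·[m, c]ᵀ = Aᵀf reads: 4·m + (7/24)·c = -2;  (7/24)·m + (17/64)·c = -1/24.
Determinant 4·(17/64) − (7/24)² = 563/576.
m = ((-2)·(17/64) − (7/24)·(-1/24))/(563/576) = -299/563; c = (4·(-1/24) − (7/24)·(-2))/(563/576) = 240/563.
Residuals: 379/563, 782/563, 259/563, -1420/563; SSR = 5042/563.

SSR = 8.9556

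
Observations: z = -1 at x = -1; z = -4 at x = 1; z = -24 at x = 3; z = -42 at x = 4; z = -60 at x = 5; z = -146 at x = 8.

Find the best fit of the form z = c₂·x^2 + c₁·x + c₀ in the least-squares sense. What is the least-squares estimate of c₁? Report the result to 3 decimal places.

MᵀM·[c₂, c₁, c₀]ᵀ = Mᵀz reads: 5060·c₂ + 728·c₁ + 116·c₀ = -11737;  728·c₂ + 116·c₁ + 20·c₀ = -1711;  116·c₂ + 20·c₁ + 6·c₀ = -277.
(Σx^2·x^2 = 5060, Σx^2·x = 728, Σx^2 = 116, Σx·x = 116, Σx = 20, Σ1 = 6, Σx^2·z = -11737, Σx·z = -1711, Σz = -277.)
Solving the 3×3 system (Gaussian elimination) gives c₂ = -11493/5620, c₁ = -10211/5620, c₀ = -1611/2810.

c₁ = -1.817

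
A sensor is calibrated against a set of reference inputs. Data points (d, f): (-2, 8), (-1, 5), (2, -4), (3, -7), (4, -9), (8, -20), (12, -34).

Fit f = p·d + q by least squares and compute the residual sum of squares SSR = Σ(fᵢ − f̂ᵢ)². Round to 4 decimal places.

SSR = 3.1749

Normal-equation sums: Σd·d = 242, Σd = 26, Σ1 = 7.
And Σd·f = -654, Σf = -61.
Determinant 242·7 − 26² = 1018.
p = ((-654)·7 − 26·(-61))/1018 = -1496/509; q = (242·(-61) − 26·(-654))/1018 = 1121/509.
Residuals: -41/509, -72/509, -165/509, -196/509, 282/509, 667/509, -475/509; SSR = 1616/509.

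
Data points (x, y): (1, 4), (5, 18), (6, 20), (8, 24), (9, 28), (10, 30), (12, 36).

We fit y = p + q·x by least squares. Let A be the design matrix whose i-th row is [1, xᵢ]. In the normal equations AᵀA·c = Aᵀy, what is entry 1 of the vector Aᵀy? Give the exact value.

160

Entry 1 ↔ basis 1, so (Aᵀy)_{1} = Σᵢ yᵢ = (1)·(4) + (1)·(18) + (1)·(20) + (1)·(24) + (1)·(28) + (1)·(30) + (1)·(36) = 160.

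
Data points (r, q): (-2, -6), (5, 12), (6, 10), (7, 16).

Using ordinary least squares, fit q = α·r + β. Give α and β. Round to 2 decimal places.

α = 2.32, β = -1.28

Normal-equation sums: Σr·r = 114, Σr = 16, Σ1 = 4.
For Xᵀq: Σr·q = 244, Σq = 32.
XᵀX·[α, β]ᵀ = Xᵀq becomes [[114, 16]; [16, 4]]·[α, β]ᵀ = [244, 32]ᵀ.
Determinant 114·4 − 16² = 200.
α = (244·4 − 16·32)/200 = 58/25; β = (114·32 − 16·244)/200 = -32/25.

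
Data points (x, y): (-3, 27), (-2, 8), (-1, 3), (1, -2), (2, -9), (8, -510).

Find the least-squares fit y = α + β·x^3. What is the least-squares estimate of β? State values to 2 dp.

Sums needed: Σ1 = 6, Σx^3 = 485, Σx^3·x^3 = 263003.
For Aᵀy: Σy = -483, Σx^3·y = -261990.
AᵀA·[α, β]ᵀ = Aᵀy becomes [[6, 485]; [485, 263003]]·[α, β]ᵀ = [-483, -261990]ᵀ.
Eliminating β: 263003·(row 1) − 485·(row 2) gives 1342793·α = 263003·(-483) − 485·(-261990) = 34701, so α = 34701/1342793.
Then β = ((-261990) − 485·(34701/1342793))/263003 = -1337685/1342793.

β = -1.00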